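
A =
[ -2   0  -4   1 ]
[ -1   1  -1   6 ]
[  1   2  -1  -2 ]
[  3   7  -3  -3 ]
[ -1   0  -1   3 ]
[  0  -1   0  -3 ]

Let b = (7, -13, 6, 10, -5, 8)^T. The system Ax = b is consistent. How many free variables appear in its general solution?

1

Row reduce the augmented matrix [A | b].
R2 ← R2 − (1/2)·R1: [0, 1, 1, 11/2, -33/2]
R3 ← R3 + (1/2)·R1: [0, 2, -3, -3/2, 19/2]
R4 ← R4 + (3/2)·R1: [0, 7, -9, -3/2, 41/2]
R5 ← R5 − (1/2)·R1: [0, 0, 1, 5/2, -17/2]
R3 ← R3 − (2)·R2: [0, 0, -5, -25/2, 85/2]
R4 ← R4 − (7)·R2: [0, 0, -16, -40, 136]
R6 ← R6 + R2: [0, 0, 1, 5/2, -17/2]
R4 ← R4 − (16/5)·R3: [0, 0, 0, 0, 0]
R5 ← R5 + (1/5)·R3: [0, 0, 0, 0, 0]
R6 ← R6 + (1/5)·R3: [0, 0, 0, 0, 0]
The echelon form has 3 nonzero rows, and every pivot lies in the first 4 columns, so rank(A) = rank([A|b]) = 3.
The system is consistent.
Free variables = (unknowns) − (rank) = 4 − 3 = 1.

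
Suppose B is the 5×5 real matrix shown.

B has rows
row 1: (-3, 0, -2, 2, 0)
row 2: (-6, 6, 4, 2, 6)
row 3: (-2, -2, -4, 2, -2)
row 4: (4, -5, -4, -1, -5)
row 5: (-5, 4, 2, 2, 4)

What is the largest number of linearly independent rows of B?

Row reduce to echelon form.
R2 ← R2 − (2)·R1: [0, 6, 8, -2, 6]
R3 ← R3 − (2/3)·R1: [0, -2, -8/3, 2/3, -2]
R4 ← R4 + (4/3)·R1: [0, -5, -20/3, 5/3, -5]
R5 ← R5 − (5/3)·R1: [0, 4, 16/3, -4/3, 4]
R3 ← R3 + (1/3)·R2: [0, 0, 0, 0, 0]
R4 ← R4 + (5/6)·R2: [0, 0, 0, 0, 0]
R5 ← R5 − (2/3)·R2: [0, 0, 0, 0, 0]
Echelon form has 2 nonzero rows, so rank(B) = 2.
The rank gives the maximum number of linearly independent rows: 2.

2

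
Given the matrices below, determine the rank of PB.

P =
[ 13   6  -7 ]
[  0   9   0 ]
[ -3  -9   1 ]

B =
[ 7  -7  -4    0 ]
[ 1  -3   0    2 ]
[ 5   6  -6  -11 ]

2

First compute PB:
[[ 62, -151, -10,  89],
 [  9, -27,   0,  18],
 [-25,  54,   6, -29]]
Now row reduce the product.
R2 ← R2 − (9/62)·R1: [0, -315/62, 45/31, 315/62]
R3 ← R3 + (25/62)·R1: [0, -427/62, 61/31, 427/62]
R3 ← R3 − (61/45)·R2: [0, 0, 0, 0]
2 nonzero rows, so rank(PB) = 2.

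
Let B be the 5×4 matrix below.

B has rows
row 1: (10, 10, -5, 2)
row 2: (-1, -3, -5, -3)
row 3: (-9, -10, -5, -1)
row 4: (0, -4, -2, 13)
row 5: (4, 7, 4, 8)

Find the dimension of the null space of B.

0

Row reduce to echelon form.
R2 ← R2 + (1/10)·R1: [0, -2, -11/2, -14/5]
R3 ← R3 + (9/10)·R1: [0, -1, -19/2, 4/5]
R5 ← R5 − (2/5)·R1: [0, 3, 6, 36/5]
R3 ← R3 − (1/2)·R2: [0, 0, -27/4, 11/5]
R4 ← R4 − (2)·R2: [0, 0, 9, 93/5]
R5 ← R5 + (3/2)·R2: [0, 0, -9/4, 3]
R4 ← R4 + (4/3)·R3: [0, 0, 0, 323/15]
R5 ← R5 − (1/3)·R3: [0, 0, 0, 34/15]
R5 ← R5 − (2/19)·R4: [0, 0, 0, 0]
4 nonzero rows, so rank(B) = 4.
B has 4 columns; by rank–nullity, nullity = 4 − 4 = 0.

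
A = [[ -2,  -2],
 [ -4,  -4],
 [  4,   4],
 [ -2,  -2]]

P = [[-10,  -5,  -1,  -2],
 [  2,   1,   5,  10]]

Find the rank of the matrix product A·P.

First compute AP:
[[ 16,   8,  -8, -16],
 [ 32,  16, -16, -32],
 [-32, -16,  16,  32],
 [ 16,   8,  -8, -16]]
Now row reduce the product.
R2 ← R2 − (2)·R1: [0, 0, 0, 0]
R3 ← R3 + (2)·R1: [0, 0, 0, 0]
R4 ← R4 − R1: [0, 0, 0, 0]
1 nonzero row, so rank(AP) = 1.

1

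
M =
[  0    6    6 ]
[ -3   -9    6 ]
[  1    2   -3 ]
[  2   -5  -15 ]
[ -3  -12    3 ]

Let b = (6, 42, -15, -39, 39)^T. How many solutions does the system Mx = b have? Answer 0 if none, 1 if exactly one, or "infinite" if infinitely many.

infinite

Row reduce the augmented matrix [M | b].
Swap R1 ↔ R2
R3 ← R3 + (1/3)·R1: [0, -1, -1, -1]
R4 ← R4 + (2/3)·R1: [0, -11, -11, -11]
R5 ← R5 − R1: [0, -3, -3, -3]
R3 ← R3 + (1/6)·R2: [0, 0, 0, 0]
R4 ← R4 + (11/6)·R2: [0, 0, 0, 0]
R5 ← R5 + (1/2)·R2: [0, 0, 0, 0]
The echelon form has 2 nonzero rows, and every pivot lies in the first 3 columns, so rank(M) = rank([M|b]) = 2.
The system is consistent.
rank = 2 < 3 unknowns, so there are infinitely many solutions.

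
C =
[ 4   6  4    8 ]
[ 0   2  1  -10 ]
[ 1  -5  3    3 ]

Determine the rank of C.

3

Row reduce to echelon form.
R3 ← R3 − (1/4)·R1: [0, -13/2, 2, 1]
R3 ← R3 + (13/4)·R2: [0, 0, 21/4, -63/2]
Echelon form has 3 nonzero rows, so rank(C) = 3.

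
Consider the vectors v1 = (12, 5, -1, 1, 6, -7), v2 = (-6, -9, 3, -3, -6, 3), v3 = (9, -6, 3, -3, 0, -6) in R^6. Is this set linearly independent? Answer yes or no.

no

Form the matrix with these vectors as rows and row reduce.
R2 ← R2 + (1/2)·R1: [0, -13/2, 5/2, -5/2, -3, -1/2]
R3 ← R3 − (3/4)·R1: [0, -39/4, 15/4, -15/4, -9/2, -3/4]
R3 ← R3 − (3/2)·R2: [0, 0, 0, 0, 0, 0]
2 nonzero rows, so the 3 vectors span a space of dimension 2.
Since 2 < 3, the vectors are linearly dependent.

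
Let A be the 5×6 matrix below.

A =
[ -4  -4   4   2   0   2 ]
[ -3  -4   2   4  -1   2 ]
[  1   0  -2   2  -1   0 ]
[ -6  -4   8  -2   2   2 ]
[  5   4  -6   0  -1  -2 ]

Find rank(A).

Row reduce to echelon form.
R2 ← R2 − (3/4)·R1: [0, -1, -1, 5/2, -1, 1/2]
R3 ← R3 + (1/4)·R1: [0, -1, -1, 5/2, -1, 1/2]
R4 ← R4 − (3/2)·R1: [0, 2, 2, -5, 2, -1]
R5 ← R5 + (5/4)·R1: [0, -1, -1, 5/2, -1, 1/2]
R3 ← R3 − R2: [0, 0, 0, 0, 0, 0]
R4 ← R4 + (2)·R2: [0, 0, 0, 0, 0, 0]
R5 ← R5 − R2: [0, 0, 0, 0, 0, 0]
Echelon form has 2 nonzero rows, so rank(A) = 2.

2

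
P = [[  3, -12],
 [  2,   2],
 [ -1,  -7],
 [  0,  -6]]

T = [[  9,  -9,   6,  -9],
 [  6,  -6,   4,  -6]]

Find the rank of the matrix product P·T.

First compute PT:
[[-45,  45, -30,  45],
 [ 30, -30,  20, -30],
 [-51,  51, -34,  51],
 [-36,  36, -24,  36]]
Now row reduce the product.
R2 ← R2 + (2/3)·R1: [0, 0, 0, 0]
R3 ← R3 − (17/15)·R1: [0, 0, 0, 0]
R4 ← R4 − (4/5)·R1: [0, 0, 0, 0]
1 nonzero row, so rank(PT) = 1.

1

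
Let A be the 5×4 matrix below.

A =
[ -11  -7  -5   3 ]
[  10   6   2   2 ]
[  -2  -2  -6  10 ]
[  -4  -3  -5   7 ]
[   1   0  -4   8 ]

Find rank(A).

Row reduce to echelon form.
R2 ← R2 + (10/11)·R1: [0, -4/11, -28/11, 52/11]
R3 ← R3 − (2/11)·R1: [0, -8/11, -56/11, 104/11]
R4 ← R4 − (4/11)·R1: [0, -5/11, -35/11, 65/11]
R5 ← R5 + (1/11)·R1: [0, -7/11, -49/11, 91/11]
R3 ← R3 − (2)·R2: [0, 0, 0, 0]
R4 ← R4 − (5/4)·R2: [0, 0, 0, 0]
R5 ← R5 − (7/4)·R2: [0, 0, 0, 0]
Echelon form has 2 nonzero rows, so rank(A) = 2.

2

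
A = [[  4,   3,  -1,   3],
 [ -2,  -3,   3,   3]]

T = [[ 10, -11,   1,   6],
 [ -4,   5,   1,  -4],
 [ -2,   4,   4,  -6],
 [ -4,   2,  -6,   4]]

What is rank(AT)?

First compute AT:
[[ 18, -27, -15,  30],
 [-26,  25, -11,  -6]]
Now row reduce the product.
R2 ← R2 + (13/9)·R1: [0, -14, -98/3, 112/3]
2 nonzero rows, so rank(AT) = 2.

2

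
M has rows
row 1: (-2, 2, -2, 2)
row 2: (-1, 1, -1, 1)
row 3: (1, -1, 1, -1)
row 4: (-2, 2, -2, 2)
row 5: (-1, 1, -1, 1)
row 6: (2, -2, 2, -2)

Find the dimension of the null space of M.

Row reduce to echelon form.
R2 ← R2 − (1/2)·R1: [0, 0, 0, 0]
R3 ← R3 + (1/2)·R1: [0, 0, 0, 0]
R4 ← R4 − R1: [0, 0, 0, 0]
R5 ← R5 − (1/2)·R1: [0, 0, 0, 0]
R6 ← R6 + R1: [0, 0, 0, 0]
1 nonzero row, so rank(M) = 1.
M has 4 columns; by rank–nullity, nullity = 4 − 1 = 3.

3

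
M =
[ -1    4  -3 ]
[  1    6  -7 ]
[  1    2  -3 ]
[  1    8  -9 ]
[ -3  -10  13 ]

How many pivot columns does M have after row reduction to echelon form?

2

Row reduce to echelon form.
R2 ← R2 + R1: [0, 10, -10]
R3 ← R3 + R1: [0, 6, -6]
R4 ← R4 + R1: [0, 12, -12]
R5 ← R5 − (3)·R1: [0, -22, 22]
R3 ← R3 − (3/5)·R2: [0, 0, 0]
R4 ← R4 − (6/5)·R2: [0, 0, 0]
R5 ← R5 + (11/5)·R2: [0, 0, 0]
Echelon form has 2 nonzero rows, so rank(M) = 2.
Each nonzero row contributes one pivot column: 2 pivot columns.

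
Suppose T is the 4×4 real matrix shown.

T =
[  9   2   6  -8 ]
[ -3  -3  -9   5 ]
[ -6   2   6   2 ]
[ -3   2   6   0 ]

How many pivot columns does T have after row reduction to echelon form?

Row reduce to echelon form.
R2 ← R2 + (1/3)·R1: [0, -7/3, -7, 7/3]
R3 ← R3 + (2/3)·R1: [0, 10/3, 10, -10/3]
R4 ← R4 + (1/3)·R1: [0, 8/3, 8, -8/3]
R3 ← R3 + (10/7)·R2: [0, 0, 0, 0]
R4 ← R4 + (8/7)·R2: [0, 0, 0, 0]
Echelon form has 2 nonzero rows, so rank(T) = 2.
Each nonzero row contributes one pivot column: 2 pivot columns.

2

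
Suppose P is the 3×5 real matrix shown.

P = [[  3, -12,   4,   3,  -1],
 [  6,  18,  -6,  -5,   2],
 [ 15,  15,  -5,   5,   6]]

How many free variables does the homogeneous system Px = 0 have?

Row reduce to echelon form.
R2 ← R2 − (2)·R1: [0, 42, -14, -11, 4]
R3 ← R3 − (5)·R1: [0, 75, -25, -10, 11]
R3 ← R3 − (25/14)·R2: [0, 0, 0, 135/14, 27/7]
3 nonzero rows, so rank(P) = 3.
P has 5 columns; by rank–nullity, nullity = 5 − 3 = 2.

2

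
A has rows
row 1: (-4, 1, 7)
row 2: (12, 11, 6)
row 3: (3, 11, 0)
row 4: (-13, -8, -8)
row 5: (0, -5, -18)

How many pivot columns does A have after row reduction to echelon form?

3

Row reduce to echelon form.
R2 ← R2 + (3)·R1: [0, 14, 27]
R3 ← R3 + (3/4)·R1: [0, 47/4, 21/4]
R4 ← R4 − (13/4)·R1: [0, -45/4, -123/4]
R3 ← R3 − (47/56)·R2: [0, 0, -975/56]
R4 ← R4 + (45/56)·R2: [0, 0, -507/56]
R5 ← R5 + (5/14)·R2: [0, 0, -117/14]
R4 ← R4 − (13/25)·R3: [0, 0, 0]
R5 ← R5 − (12/25)·R3: [0, 0, 0]
Echelon form has 3 nonzero rows, so rank(A) = 3.
Each nonzero row contributes one pivot column: 3 pivot columns.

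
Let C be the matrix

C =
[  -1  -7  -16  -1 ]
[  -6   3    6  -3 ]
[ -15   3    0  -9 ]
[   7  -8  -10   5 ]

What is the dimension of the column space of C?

Row reduce to echelon form.
R2 ← R2 − (6)·R1: [0, 45, 102, 3]
R3 ← R3 − (15)·R1: [0, 108, 240, 6]
R4 ← R4 + (7)·R1: [0, -57, -122, -2]
R3 ← R3 − (12/5)·R2: [0, 0, -24/5, -6/5]
R4 ← R4 + (19/15)·R2: [0, 0, 36/5, 9/5]
R4 ← R4 + (3/2)·R3: [0, 0, 0, 0]
Echelon form has 3 nonzero rows, so rank(C) = 3.
The column space has dimension equal to the rank: 3.

3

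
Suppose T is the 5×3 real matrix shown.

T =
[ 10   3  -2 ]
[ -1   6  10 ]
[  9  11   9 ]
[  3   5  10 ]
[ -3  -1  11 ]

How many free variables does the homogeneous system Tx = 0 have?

Row reduce to echelon form.
R2 ← R2 + (1/10)·R1: [0, 63/10, 49/5]
R3 ← R3 − (9/10)·R1: [0, 83/10, 54/5]
R4 ← R4 − (3/10)·R1: [0, 41/10, 53/5]
R5 ← R5 + (3/10)·R1: [0, -1/10, 52/5]
R3 ← R3 − (83/63)·R2: [0, 0, -19/9]
R4 ← R4 − (41/63)·R2: [0, 0, 38/9]
R5 ← R5 + (1/63)·R2: [0, 0, 95/9]
R4 ← R4 + (2)·R3: [0, 0, 0]
R5 ← R5 + (5)·R3: [0, 0, 0]
3 nonzero rows, so rank(T) = 3.
T has 3 columns; by rank–nullity, nullity = 3 − 3 = 0.

0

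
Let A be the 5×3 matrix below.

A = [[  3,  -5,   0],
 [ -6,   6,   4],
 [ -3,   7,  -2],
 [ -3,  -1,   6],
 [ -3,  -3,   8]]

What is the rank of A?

2

Row reduce to echelon form.
R2 ← R2 + (2)·R1: [0, -4, 4]
R3 ← R3 + R1: [0, 2, -2]
R4 ← R4 + R1: [0, -6, 6]
R5 ← R5 + R1: [0, -8, 8]
R3 ← R3 + (1/2)·R2: [0, 0, 0]
R4 ← R4 − (3/2)·R2: [0, 0, 0]
R5 ← R5 − (2)·R2: [0, 0, 0]
Echelon form has 2 nonzero rows, so rank(A) = 2.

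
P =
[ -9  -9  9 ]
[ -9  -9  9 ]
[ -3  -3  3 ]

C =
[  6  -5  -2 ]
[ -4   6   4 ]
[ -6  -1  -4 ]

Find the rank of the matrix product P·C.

First compute PC:
[[-72, -18, -54],
 [-72, -18, -54],
 [-24,  -6, -18]]
Now row reduce the product.
R2 ← R2 − R1: [0, 0, 0]
R3 ← R3 − (1/3)·R1: [0, 0, 0]
1 nonzero row, so rank(PC) = 1.

1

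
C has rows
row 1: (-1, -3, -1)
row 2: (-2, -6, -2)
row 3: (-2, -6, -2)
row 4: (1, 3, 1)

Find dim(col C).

1

Row reduce to echelon form.
R2 ← R2 − (2)·R1: [0, 0, 0]
R3 ← R3 − (2)·R1: [0, 0, 0]
R4 ← R4 + R1: [0, 0, 0]
Echelon form has 1 nonzero row, so rank(C) = 1.
The column space has dimension equal to the rank: 1.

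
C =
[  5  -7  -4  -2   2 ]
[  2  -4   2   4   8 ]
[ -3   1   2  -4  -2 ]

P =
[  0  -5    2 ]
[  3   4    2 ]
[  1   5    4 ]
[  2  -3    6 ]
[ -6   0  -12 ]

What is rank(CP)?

3

First compute CP:
[[-41, -67, -56],
 [-50, -28, -68],
 [  9,  41,   4]]
Now row reduce the product.
R2 ← R2 − (50/41)·R1: [0, 2202/41, 12/41]
R3 ← R3 + (9/41)·R1: [0, 1078/41, -340/41]
R3 ← R3 − (539/1101)·R2: [0, 0, -3096/367]
3 nonzero rows, so rank(CP) = 3.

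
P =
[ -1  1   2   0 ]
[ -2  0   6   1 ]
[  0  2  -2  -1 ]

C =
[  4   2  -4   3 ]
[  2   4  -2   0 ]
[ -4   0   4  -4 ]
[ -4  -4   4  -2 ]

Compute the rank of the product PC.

First compute PC:
[[-10,   2,  10, -11],
 [-36,  -8,  36, -32],
 [ 16,  12, -16,  10]]
Now row reduce the product.
R2 ← R2 − (18/5)·R1: [0, -76/5, 0, 38/5]
R3 ← R3 + (8/5)·R1: [0, 76/5, 0, -38/5]
R3 ← R3 + R2: [0, 0, 0, 0]
2 nonzero rows, so rank(PC) = 2.

2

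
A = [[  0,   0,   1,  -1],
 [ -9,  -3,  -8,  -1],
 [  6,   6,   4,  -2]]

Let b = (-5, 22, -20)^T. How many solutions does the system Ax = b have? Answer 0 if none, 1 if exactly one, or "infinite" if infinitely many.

infinite

Row reduce the augmented matrix [A | b].
Swap R1 ↔ R2
R3 ← R3 + (2/3)·R1: [0, 4, -4/3, -8/3, -16/3]
Swap R2 ↔ R3
The echelon form has 3 nonzero rows, and every pivot lies in the first 4 columns, so rank(A) = rank([A|b]) = 3.
The system is consistent.
rank = 3 < 4 unknowns, so there are infinitely many solutions.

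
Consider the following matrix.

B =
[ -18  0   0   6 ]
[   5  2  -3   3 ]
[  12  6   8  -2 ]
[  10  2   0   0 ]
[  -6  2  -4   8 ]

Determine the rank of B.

Row reduce to echelon form.
R2 ← R2 + (5/18)·R1: [0, 2, -3, 14/3]
R3 ← R3 + (2/3)·R1: [0, 6, 8, 2]
R4 ← R4 + (5/9)·R1: [0, 2, 0, 10/3]
R5 ← R5 − (1/3)·R1: [0, 2, -4, 6]
R3 ← R3 − (3)·R2: [0, 0, 17, -12]
R4 ← R4 − R2: [0, 0, 3, -4/3]
R5 ← R5 − R2: [0, 0, -1, 4/3]
R4 ← R4 − (3/17)·R3: [0, 0, 0, 40/51]
R5 ← R5 + (1/17)·R3: [0, 0, 0, 32/51]
R5 ← R5 − (4/5)·R4: [0, 0, 0, 0]
Echelon form has 4 nonzero rows, so rank(B) = 4.

4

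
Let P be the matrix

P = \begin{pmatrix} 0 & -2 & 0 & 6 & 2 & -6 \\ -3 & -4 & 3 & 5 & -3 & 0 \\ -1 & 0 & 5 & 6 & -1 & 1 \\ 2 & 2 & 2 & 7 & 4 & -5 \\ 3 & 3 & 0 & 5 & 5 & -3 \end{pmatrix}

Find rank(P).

Row reduce to echelon form.
Swap R1 ↔ R2
R3 ← R3 − (1/3)·R1: [0, 4/3, 4, 13/3, 0, 1]
R4 ← R4 + (2/3)·R1: [0, -2/3, 4, 31/3, 2, -5]
R5 ← R5 + R1: [0, -1, 3, 10, 2, -3]
R3 ← R3 + (2/3)·R2: [0, 0, 4, 25/3, 4/3, -3]
R4 ← R4 − (1/3)·R2: [0, 0, 4, 25/3, 4/3, -3]
R5 ← R5 − (1/2)·R2: [0, 0, 3, 7, 1, 0]
R4 ← R4 − R3: [0, 0, 0, 0, 0, 0]
R5 ← R5 − (3/4)·R3: [0, 0, 0, 3/4, 0, 9/4]
Swap R4 ↔ R5
Echelon form has 4 nonzero rows, so rank(P) = 4.

4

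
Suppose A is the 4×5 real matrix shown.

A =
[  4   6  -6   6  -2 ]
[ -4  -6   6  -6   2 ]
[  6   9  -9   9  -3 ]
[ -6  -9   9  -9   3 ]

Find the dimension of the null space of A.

4

Row reduce to echelon form.
R2 ← R2 + R1: [0, 0, 0, 0, 0]
R3 ← R3 − (3/2)·R1: [0, 0, 0, 0, 0]
R4 ← R4 + (3/2)·R1: [0, 0, 0, 0, 0]
1 nonzero row, so rank(A) = 1.
A has 5 columns; by rank–nullity, nullity = 5 − 1 = 4.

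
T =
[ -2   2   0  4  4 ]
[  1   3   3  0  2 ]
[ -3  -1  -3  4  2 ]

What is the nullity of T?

3

Row reduce to echelon form.
R2 ← R2 + (1/2)·R1: [0, 4, 3, 2, 4]
R3 ← R3 − (3/2)·R1: [0, -4, -3, -2, -4]
R3 ← R3 + R2: [0, 0, 0, 0, 0]
2 nonzero rows, so rank(T) = 2.
T has 5 columns; by rank–nullity, nullity = 5 − 2 = 3.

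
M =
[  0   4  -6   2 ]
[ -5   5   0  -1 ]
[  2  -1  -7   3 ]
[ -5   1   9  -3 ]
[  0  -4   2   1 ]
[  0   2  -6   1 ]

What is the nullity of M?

0

Row reduce to echelon form.
Swap R1 ↔ R2
R3 ← R3 + (2/5)·R1: [0, 1, -7, 13/5]
R4 ← R4 − R1: [0, -4, 9, -2]
R3 ← R3 − (1/4)·R2: [0, 0, -11/2, 21/10]
R4 ← R4 + R2: [0, 0, 3, 0]
R5 ← R5 + R2: [0, 0, -4, 3]
R6 ← R6 − (1/2)·R2: [0, 0, -3, 0]
R4 ← R4 + (6/11)·R3: [0, 0, 0, 63/55]
R5 ← R5 − (8/11)·R3: [0, 0, 0, 81/55]
R6 ← R6 − (6/11)·R3: [0, 0, 0, -63/55]
R5 ← R5 − (9/7)·R4: [0, 0, 0, 0]
R6 ← R6 + R4: [0, 0, 0, 0]
4 nonzero rows, so rank(M) = 4.
M has 4 columns; by rank–nullity, nullity = 4 − 4 = 0.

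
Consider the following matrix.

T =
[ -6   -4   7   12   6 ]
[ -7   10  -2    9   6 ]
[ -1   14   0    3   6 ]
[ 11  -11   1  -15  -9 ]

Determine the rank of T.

3

Row reduce to echelon form.
R2 ← R2 − (7/6)·R1: [0, 44/3, -61/6, -5, -1]
R3 ← R3 − (1/6)·R1: [0, 44/3, -7/6, 1, 5]
R4 ← R4 + (11/6)·R1: [0, -55/3, 83/6, 7, 2]
R3 ← R3 − R2: [0, 0, 9, 6, 6]
R4 ← R4 + (5/4)·R2: [0, 0, 9/8, 3/4, 3/4]
R4 ← R4 − (1/8)·R3: [0, 0, 0, 0, 0]
Echelon form has 3 nonzero rows, so rank(T) = 3.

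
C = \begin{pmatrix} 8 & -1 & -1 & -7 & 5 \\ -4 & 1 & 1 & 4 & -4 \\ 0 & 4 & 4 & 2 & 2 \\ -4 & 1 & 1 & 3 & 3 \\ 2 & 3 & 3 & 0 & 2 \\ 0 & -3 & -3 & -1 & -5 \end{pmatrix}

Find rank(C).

Row reduce to echelon form.
R2 ← R2 + (1/2)·R1: [0, 1/2, 1/2, 1/2, -3/2]
R4 ← R4 + (1/2)·R1: [0, 1/2, 1/2, -1/2, 11/2]
R5 ← R5 − (1/4)·R1: [0, 13/4, 13/4, 7/4, 3/4]
R3 ← R3 − (8)·R2: [0, 0, 0, -2, 14]
R4 ← R4 − R2: [0, 0, 0, -1, 7]
R5 ← R5 − (13/2)·R2: [0, 0, 0, -3/2, 21/2]
R6 ← R6 + (6)·R2: [0, 0, 0, 2, -14]
R4 ← R4 − (1/2)·R3: [0, 0, 0, 0, 0]
R5 ← R5 − (3/4)·R3: [0, 0, 0, 0, 0]
R6 ← R6 + R3: [0, 0, 0, 0, 0]
Echelon form has 3 nonzero rows, so rank(C) = 3.

3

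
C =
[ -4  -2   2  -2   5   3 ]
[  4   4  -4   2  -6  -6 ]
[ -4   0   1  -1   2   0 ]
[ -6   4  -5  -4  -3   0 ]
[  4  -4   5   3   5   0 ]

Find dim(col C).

4

Row reduce to echelon form.
R2 ← R2 + R1: [0, 2, -2, 0, -1, -3]
R3 ← R3 − R1: [0, 2, -1, 1, -3, -3]
R4 ← R4 − (3/2)·R1: [0, 7, -8, -1, -21/2, -9/2]
R5 ← R5 + R1: [0, -6, 7, 1, 10, 3]
R3 ← R3 − R2: [0, 0, 1, 1, -2, 0]
R4 ← R4 − (7/2)·R2: [0, 0, -1, -1, -7, 6]
R5 ← R5 + (3)·R2: [0, 0, 1, 1, 7, -6]
R4 ← R4 + R3: [0, 0, 0, 0, -9, 6]
R5 ← R5 − R3: [0, 0, 0, 0, 9, -6]
R5 ← R5 + R4: [0, 0, 0, 0, 0, 0]
Echelon form has 4 nonzero rows, so rank(C) = 4.
The column space has dimension equal to the rank: 4.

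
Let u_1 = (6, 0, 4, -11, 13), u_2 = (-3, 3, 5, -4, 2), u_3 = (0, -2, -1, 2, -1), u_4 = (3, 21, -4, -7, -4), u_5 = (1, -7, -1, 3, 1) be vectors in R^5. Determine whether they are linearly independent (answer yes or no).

no

Form the matrix with these vectors as rows and row reduce.
R2 ← R2 + (1/2)·R1: [0, 3, 7, -19/2, 17/2]
R4 ← R4 − (1/2)·R1: [0, 21, -6, -3/2, -21/2]
R5 ← R5 − (1/6)·R1: [0, -7, -5/3, 29/6, -7/6]
R3 ← R3 + (2/3)·R2: [0, 0, 11/3, -13/3, 14/3]
R4 ← R4 − (7)·R2: [0, 0, -55, 65, -70]
R5 ← R5 + (7/3)·R2: [0, 0, 44/3, -52/3, 56/3]
R4 ← R4 + (15)·R3: [0, 0, 0, 0, 0]
R5 ← R5 − (4)·R3: [0, 0, 0, 0, 0]
3 nonzero rows, so the 5 vectors span a space of dimension 3.
Since 3 < 5, the vectors are linearly dependent.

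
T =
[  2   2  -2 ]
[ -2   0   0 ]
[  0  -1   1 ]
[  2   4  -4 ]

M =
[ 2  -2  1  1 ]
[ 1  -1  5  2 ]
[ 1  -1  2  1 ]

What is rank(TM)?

2

First compute TM:
[[  4,  -4,   8,   4],
 [ -4,   4,  -2,  -2],
 [  0,   0,  -3,  -1],
 [  4,  -4,  14,   6]]
Now row reduce the product.
R2 ← R2 + R1: [0, 0, 6, 2]
R4 ← R4 − R1: [0, 0, 6, 2]
R3 ← R3 + (1/2)·R2: [0, 0, 0, 0]
R4 ← R4 − R2: [0, 0, 0, 0]
2 nonzero rows, so rank(TM) = 2.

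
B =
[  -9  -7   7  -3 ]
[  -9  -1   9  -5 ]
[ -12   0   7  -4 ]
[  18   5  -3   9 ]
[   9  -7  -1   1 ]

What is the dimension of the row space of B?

Row reduce to echelon form.
R2 ← R2 − R1: [0, 6, 2, -2]
R3 ← R3 − (4/3)·R1: [0, 28/3, -7/3, 0]
R4 ← R4 + (2)·R1: [0, -9, 11, 3]
R5 ← R5 + R1: [0, -14, 6, -2]
R3 ← R3 − (14/9)·R2: [0, 0, -49/9, 28/9]
R4 ← R4 + (3/2)·R2: [0, 0, 14, 0]
R5 ← R5 + (7/3)·R2: [0, 0, 32/3, -20/3]
R4 ← R4 + (18/7)·R3: [0, 0, 0, 8]
R5 ← R5 + (96/49)·R3: [0, 0, 0, -4/7]
R5 ← R5 + (1/14)·R4: [0, 0, 0, 0]
Echelon form has 4 nonzero rows, so rank(B) = 4.
The row space has dimension equal to the rank: 4.

4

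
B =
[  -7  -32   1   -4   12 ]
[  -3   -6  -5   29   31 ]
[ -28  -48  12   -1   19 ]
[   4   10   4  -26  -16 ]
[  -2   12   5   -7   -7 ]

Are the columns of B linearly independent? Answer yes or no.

Row reduce B to echelon form.
R2 ← R2 − (3/7)·R1: [0, 54/7, -38/7, 215/7, 181/7]
R3 ← R3 − (4)·R1: [0, 80, 8, 15, -29]
R4 ← R4 + (4/7)·R1: [0, -58/7, 32/7, -198/7, -64/7]
R5 ← R5 − (2/7)·R1: [0, 148/7, 33/7, -41/7, -73/7]
R3 ← R3 − (280/27)·R2: [0, 0, 1736/27, -8195/27, -8023/27]
R4 ← R4 + (29/27)·R2: [0, 0, -34/27, 127/27, 503/27]
R5 ← R5 − (74/27)·R2: [0, 0, 529/27, -2431/27, -2195/27]
R4 ← R4 + (17/868)·R3: [0, 0, 0, -1077/868, 11119/868]
R5 ← R5 − (529/1736)·R3: [0, 0, 0, 4257/1736, 16061/1736]
R5 ← R5 + (1419/718)·R4: [0, 0, 0, 0, 12410/359]
5 pivots among 5 columns.
Every column is a pivot column, so the columns are linearly independent.

yes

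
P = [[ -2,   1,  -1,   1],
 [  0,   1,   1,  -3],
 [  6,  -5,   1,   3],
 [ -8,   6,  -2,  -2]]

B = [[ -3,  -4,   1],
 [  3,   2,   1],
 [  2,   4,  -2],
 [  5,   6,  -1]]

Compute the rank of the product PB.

First compute PB:
[[ 12,  12,   0],
 [-10, -12,   2],
 [-16, -12,  -4],
 [ 28,  24,   4]]
Now row reduce the product.
R2 ← R2 + (5/6)·R1: [0, -2, 2]
R3 ← R3 + (4/3)·R1: [0, 4, -4]
R4 ← R4 − (7/3)·R1: [0, -4, 4]
R3 ← R3 + (2)·R2: [0, 0, 0]
R4 ← R4 − (2)·R2: [0, 0, 0]
2 nonzero rows, so rank(PB) = 2.

2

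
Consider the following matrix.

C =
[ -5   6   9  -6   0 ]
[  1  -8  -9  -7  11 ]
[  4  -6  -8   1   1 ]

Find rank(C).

3

Row reduce to echelon form.
R2 ← R2 + (1/5)·R1: [0, -34/5, -36/5, -41/5, 11]
R3 ← R3 + (4/5)·R1: [0, -6/5, -4/5, -19/5, 1]
R3 ← R3 − (3/17)·R2: [0, 0, 8/17, -40/17, -16/17]
Echelon form has 3 nonzero rows, so rank(C) = 3.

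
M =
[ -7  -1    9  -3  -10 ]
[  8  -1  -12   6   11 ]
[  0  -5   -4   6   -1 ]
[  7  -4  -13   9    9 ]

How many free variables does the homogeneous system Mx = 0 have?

3

Row reduce to echelon form.
R2 ← R2 + (8/7)·R1: [0, -15/7, -12/7, 18/7, -3/7]
R4 ← R4 + R1: [0, -5, -4, 6, -1]
R3 ← R3 − (7/3)·R2: [0, 0, 0, 0, 0]
R4 ← R4 − (7/3)·R2: [0, 0, 0, 0, 0]
2 nonzero rows, so rank(M) = 2.
M has 5 columns; by rank–nullity, nullity = 5 − 2 = 3.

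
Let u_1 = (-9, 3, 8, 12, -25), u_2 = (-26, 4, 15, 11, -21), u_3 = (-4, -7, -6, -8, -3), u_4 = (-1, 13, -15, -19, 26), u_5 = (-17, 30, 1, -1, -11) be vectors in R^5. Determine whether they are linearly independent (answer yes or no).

yes

Form the matrix with these vectors as rows and row reduce.
R2 ← R2 − (26/9)·R1: [0, -14/3, -73/9, -71/3, 461/9]
R3 ← R3 − (4/9)·R1: [0, -25/3, -86/9, -40/3, 73/9]
R4 ← R4 − (1/9)·R1: [0, 38/3, -143/9, -61/3, 259/9]
R5 ← R5 − (17/9)·R1: [0, 73/3, -127/9, -71/3, 326/9]
R3 ← R3 − (25/14)·R2: [0, 0, 69/14, 405/14, -1167/14]
R4 ← R4 + (19/7)·R2: [0, 0, -796/21, -592/7, 3524/21]
R5 ← R5 + (73/14)·R2: [0, 0, -2369/42, -2059/14, 12739/42]
R4 ← R4 + (1592/207)·R3: [0, 0, 0, 3172/23, -32656/69]
R5 ← R5 + (103/9)·R3: [0, 0, 0, 184, -1952/3]
R5 ← R5 − (1058/793)·R4: [0, 0, 0, 0, -3520/183]
5 nonzero rows, so the 5 vectors span a space of dimension 5.
Since 5 = 5, the vectors are linearly independent.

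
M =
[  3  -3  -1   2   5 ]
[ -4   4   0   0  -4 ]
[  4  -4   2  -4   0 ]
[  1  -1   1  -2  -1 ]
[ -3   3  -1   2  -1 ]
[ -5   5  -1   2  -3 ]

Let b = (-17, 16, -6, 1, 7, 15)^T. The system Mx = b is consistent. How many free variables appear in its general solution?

Row reduce the augmented matrix [M | b].
R2 ← R2 + (4/3)·R1: [0, 0, -4/3, 8/3, 8/3, -20/3]
R3 ← R3 − (4/3)·R1: [0, 0, 10/3, -20/3, -20/3, 50/3]
R4 ← R4 − (1/3)·R1: [0, 0, 4/3, -8/3, -8/3, 20/3]
R5 ← R5 + R1: [0, 0, -2, 4, 4, -10]
R6 ← R6 + (5/3)·R1: [0, 0, -8/3, 16/3, 16/3, -40/3]
R3 ← R3 + (5/2)·R2: [0, 0, 0, 0, 0, 0]
R4 ← R4 + R2: [0, 0, 0, 0, 0, 0]
R5 ← R5 − (3/2)·R2: [0, 0, 0, 0, 0, 0]
R6 ← R6 − (2)·R2: [0, 0, 0, 0, 0, 0]
The echelon form has 2 nonzero rows, and every pivot lies in the first 5 columns, so rank(M) = rank([M|b]) = 2.
The system is consistent.
Free variables = (unknowns) − (rank) = 5 − 2 = 3.

3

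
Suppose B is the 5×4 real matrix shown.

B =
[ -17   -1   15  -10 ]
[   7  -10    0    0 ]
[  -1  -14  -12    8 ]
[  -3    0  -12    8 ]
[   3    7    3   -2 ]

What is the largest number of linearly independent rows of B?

Row reduce to echelon form.
R2 ← R2 + (7/17)·R1: [0, -177/17, 105/17, -70/17]
R3 ← R3 − (1/17)·R1: [0, -237/17, -219/17, 146/17]
R4 ← R4 − (3/17)·R1: [0, 3/17, -249/17, 166/17]
R5 ← R5 + (3/17)·R1: [0, 116/17, 96/17, -64/17]
R3 ← R3 − (79/59)·R2: [0, 0, -1248/59, 832/59]
R4 ← R4 + (1/59)·R2: [0, 0, -858/59, 572/59]
R5 ← R5 + (116/177)·R2: [0, 0, 572/59, -1144/177]
R4 ← R4 − (11/16)·R3: [0, 0, 0, 0]
R5 ← R5 + (11/24)·R3: [0, 0, 0, 0]
Echelon form has 3 nonzero rows, so rank(B) = 3.
The rank gives the maximum number of linearly independent rows: 3.

3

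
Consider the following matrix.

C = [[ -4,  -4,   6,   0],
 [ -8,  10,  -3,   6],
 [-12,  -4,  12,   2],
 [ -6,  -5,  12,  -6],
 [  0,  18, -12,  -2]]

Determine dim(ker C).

0

Row reduce to echelon form.
R2 ← R2 − (2)·R1: [0, 18, -15, 6]
R3 ← R3 − (3)·R1: [0, 8, -6, 2]
R4 ← R4 − (3/2)·R1: [0, 1, 3, -6]
R3 ← R3 − (4/9)·R2: [0, 0, 2/3, -2/3]
R4 ← R4 − (1/18)·R2: [0, 0, 23/6, -19/3]
R5 ← R5 − R2: [0, 0, 3, -8]
R4 ← R4 − (23/4)·R3: [0, 0, 0, -5/2]
R5 ← R5 − (9/2)·R3: [0, 0, 0, -5]
R5 ← R5 − (2)·R4: [0, 0, 0, 0]
4 nonzero rows, so rank(C) = 4.
C has 4 columns; by rank–nullity, nullity = 4 − 4 = 0.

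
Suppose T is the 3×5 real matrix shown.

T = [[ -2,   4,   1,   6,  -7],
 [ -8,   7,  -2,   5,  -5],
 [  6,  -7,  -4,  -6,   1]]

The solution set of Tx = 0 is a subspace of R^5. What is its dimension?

Row reduce to echelon form.
R2 ← R2 − (4)·R1: [0, -9, -6, -19, 23]
R3 ← R3 + (3)·R1: [0, 5, -1, 12, -20]
R3 ← R3 + (5/9)·R2: [0, 0, -13/3, 13/9, -65/9]
3 nonzero rows, so rank(T) = 3.
T has 5 columns; by rank–nullity, nullity = 5 − 3 = 2.

2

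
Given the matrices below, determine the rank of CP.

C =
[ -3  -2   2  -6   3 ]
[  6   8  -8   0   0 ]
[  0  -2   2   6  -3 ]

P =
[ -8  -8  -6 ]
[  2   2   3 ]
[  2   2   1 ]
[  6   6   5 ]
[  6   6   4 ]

First compute CP:
[[  6,   6,  -4],
 [-48, -48, -20],
 [ 18,  18,  14]]
Now row reduce the product.
R2 ← R2 + (8)·R1: [0, 0, -52]
R3 ← R3 − (3)·R1: [0, 0, 26]
R3 ← R3 + (1/2)·R2: [0, 0, 0]
2 nonzero rows, so rank(CP) = 2.

2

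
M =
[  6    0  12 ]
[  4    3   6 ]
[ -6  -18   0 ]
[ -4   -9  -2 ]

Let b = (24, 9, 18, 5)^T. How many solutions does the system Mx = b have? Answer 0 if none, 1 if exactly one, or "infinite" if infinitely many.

infinite

Row reduce the augmented matrix [M | b].
R2 ← R2 − (2/3)·R1: [0, 3, -2, -7]
R3 ← R3 + R1: [0, -18, 12, 42]
R4 ← R4 + (2/3)·R1: [0, -9, 6, 21]
R3 ← R3 + (6)·R2: [0, 0, 0, 0]
R4 ← R4 + (3)·R2: [0, 0, 0, 0]
The echelon form has 2 nonzero rows, and every pivot lies in the first 3 columns, so rank(M) = rank([M|b]) = 2.
The system is consistent.
rank = 2 < 3 unknowns, so there are infinitely many solutions.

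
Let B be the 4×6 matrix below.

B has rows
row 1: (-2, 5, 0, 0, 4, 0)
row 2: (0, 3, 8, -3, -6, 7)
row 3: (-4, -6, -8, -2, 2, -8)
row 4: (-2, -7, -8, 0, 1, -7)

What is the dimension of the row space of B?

Row reduce to echelon form.
R3 ← R3 − (2)·R1: [0, -16, -8, -2, -6, -8]
R4 ← R4 − R1: [0, -12, -8, 0, -3, -7]
R3 ← R3 + (16/3)·R2: [0, 0, 104/3, -18, -38, 88/3]
R4 ← R4 + (4)·R2: [0, 0, 24, -12, -27, 21]
R4 ← R4 − (9/13)·R3: [0, 0, 0, 6/13, -9/13, 9/13]
Echelon form has 4 nonzero rows, so rank(B) = 4.
The row space has dimension equal to the rank: 4.

4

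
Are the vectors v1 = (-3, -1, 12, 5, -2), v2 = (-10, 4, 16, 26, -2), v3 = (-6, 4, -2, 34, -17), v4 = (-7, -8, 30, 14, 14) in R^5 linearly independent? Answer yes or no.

yes

Form the matrix with these vectors as rows and row reduce.
R2 ← R2 − (10/3)·R1: [0, 22/3, -24, 28/3, 14/3]
R3 ← R3 − (2)·R1: [0, 6, -26, 24, -13]
R4 ← R4 − (7/3)·R1: [0, -17/3, 2, 7/3, 56/3]
R3 ← R3 − (9/11)·R2: [0, 0, -70/11, 180/11, -185/11]
R4 ← R4 + (17/22)·R2: [0, 0, -182/11, 105/11, 245/11]
R4 ← R4 − (13/5)·R3: [0, 0, 0, -33, 66]
4 nonzero rows, so the 4 vectors span a space of dimension 4.
Since 4 = 4, the vectors are linearly independent.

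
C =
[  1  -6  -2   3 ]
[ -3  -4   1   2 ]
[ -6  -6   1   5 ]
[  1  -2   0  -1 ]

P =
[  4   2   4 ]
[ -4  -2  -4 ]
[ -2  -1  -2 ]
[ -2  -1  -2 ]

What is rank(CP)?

1

First compute CP:
[[ 26,  13,  26],
 [ -2,  -1,  -2],
 [-12,  -6, -12],
 [ 14,   7,  14]]
Now row reduce the product.
R2 ← R2 + (1/13)·R1: [0, 0, 0]
R3 ← R3 + (6/13)·R1: [0, 0, 0]
R4 ← R4 − (7/13)·R1: [0, 0, 0]
1 nonzero row, so rank(CP) = 1.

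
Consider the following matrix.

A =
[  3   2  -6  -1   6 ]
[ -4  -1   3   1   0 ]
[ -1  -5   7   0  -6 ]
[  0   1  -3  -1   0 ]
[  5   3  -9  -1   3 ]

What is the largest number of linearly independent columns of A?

Row reduce to echelon form.
R2 ← R2 + (4/3)·R1: [0, 5/3, -5, -1/3, 8]
R3 ← R3 + (1/3)·R1: [0, -13/3, 5, -1/3, -4]
R5 ← R5 − (5/3)·R1: [0, -1/3, 1, 2/3, -7]
R3 ← R3 + (13/5)·R2: [0, 0, -8, -6/5, 84/5]
R4 ← R4 − (3/5)·R2: [0, 0, 0, -4/5, -24/5]
R5 ← R5 + (1/5)·R2: [0, 0, 0, 3/5, -27/5]
R5 ← R5 + (3/4)·R4: [0, 0, 0, 0, -9]
Echelon form has 5 nonzero rows, so rank(A) = 5.
The rank gives the maximum number of linearly independent columns: 5.

5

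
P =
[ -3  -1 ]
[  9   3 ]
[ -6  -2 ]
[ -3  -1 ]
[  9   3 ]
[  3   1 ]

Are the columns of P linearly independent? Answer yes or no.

Row reduce P to echelon form.
R2 ← R2 + (3)·R1: [0, 0]
R3 ← R3 − (2)·R1: [0, 0]
R4 ← R4 − R1: [0, 0]
R5 ← R5 + (3)·R1: [0, 0]
R6 ← R6 + R1: [0, 0]
1 pivot among 2 columns.
Only 1 < 2 pivot columns, so the columns are linearly dependent.

no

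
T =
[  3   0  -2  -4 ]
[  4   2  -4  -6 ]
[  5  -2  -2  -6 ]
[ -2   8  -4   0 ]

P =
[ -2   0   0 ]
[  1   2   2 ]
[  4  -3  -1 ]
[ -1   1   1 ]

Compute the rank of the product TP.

First compute TP:
[[-10,   2,  -2],
 [-16,  10,   2],
 [-14,  -4,  -8],
 [ -4,  28,  20]]
Now row reduce the product.
R2 ← R2 − (8/5)·R1: [0, 34/5, 26/5]
R3 ← R3 − (7/5)·R1: [0, -34/5, -26/5]
R4 ← R4 − (2/5)·R1: [0, 136/5, 104/5]
R3 ← R3 + R2: [0, 0, 0]
R4 ← R4 − (4)·R2: [0, 0, 0]
2 nonzero rows, so rank(TP) = 2.

2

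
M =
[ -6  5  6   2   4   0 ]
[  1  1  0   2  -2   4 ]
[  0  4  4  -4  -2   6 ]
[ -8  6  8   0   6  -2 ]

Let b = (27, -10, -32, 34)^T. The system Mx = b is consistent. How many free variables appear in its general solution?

Row reduce the augmented matrix [M | b].
R2 ← R2 + (1/6)·R1: [0, 11/6, 1, 7/3, -4/3, 4, -11/2]
R4 ← R4 − (4/3)·R1: [0, -2/3, 0, -8/3, 2/3, -2, -2]
R3 ← R3 − (24/11)·R2: [0, 0, 20/11, -100/11, 10/11, -30/11, -20]
R4 ← R4 + (4/11)·R2: [0, 0, 4/11, -20/11, 2/11, -6/11, -4]
R4 ← R4 − (1/5)·R3: [0, 0, 0, 0, 0, 0, 0]
The echelon form has 3 nonzero rows, and every pivot lies in the first 6 columns, so rank(M) = rank([M|b]) = 3.
The system is consistent.
Free variables = (unknowns) − (rank) = 6 − 3 = 3.

3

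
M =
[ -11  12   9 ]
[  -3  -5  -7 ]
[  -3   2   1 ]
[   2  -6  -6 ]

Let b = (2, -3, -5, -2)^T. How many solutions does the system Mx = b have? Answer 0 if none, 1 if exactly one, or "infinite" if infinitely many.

0

Row reduce the augmented matrix [M | b].
R2 ← R2 − (3/11)·R1: [0, -91/11, -104/11, -39/11]
R3 ← R3 − (3/11)·R1: [0, -14/11, -16/11, -61/11]
R4 ← R4 + (2/11)·R1: [0, -42/11, -48/11, -18/11]
R3 ← R3 − (2/13)·R2: [0, 0, 0, -5]
R4 ← R4 − (6/13)·R2: [0, 0, 0, 0]
The echelon form has 3 nonzero rows; the last pivot sits in the augmented column, so rank(M) = 2 but rank([M|b]) = 3.
Since the ranks differ, the system is inconsistent.
It has no solutions.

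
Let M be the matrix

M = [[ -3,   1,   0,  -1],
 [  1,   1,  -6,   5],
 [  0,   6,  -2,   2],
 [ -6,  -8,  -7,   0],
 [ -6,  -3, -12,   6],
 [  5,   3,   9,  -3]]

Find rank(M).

Row reduce to echelon form.
R2 ← R2 + (1/3)·R1: [0, 4/3, -6, 14/3]
R4 ← R4 − (2)·R1: [0, -10, -7, 2]
R5 ← R5 − (2)·R1: [0, -5, -12, 8]
R6 ← R6 + (5/3)·R1: [0, 14/3, 9, -14/3]
R3 ← R3 − (9/2)·R2: [0, 0, 25, -19]
R4 ← R4 + (15/2)·R2: [0, 0, -52, 37]
R5 ← R5 + (15/4)·R2: [0, 0, -69/2, 51/2]
R6 ← R6 − (7/2)·R2: [0, 0, 30, -21]
R4 ← R4 + (52/25)·R3: [0, 0, 0, -63/25]
R5 ← R5 + (69/50)·R3: [0, 0, 0, -18/25]
R6 ← R6 − (6/5)·R3: [0, 0, 0, 9/5]
R5 ← R5 − (2/7)·R4: [0, 0, 0, 0]
R6 ← R6 + (5/7)·R4: [0, 0, 0, 0]
Echelon form has 4 nonzero rows, so rank(M) = 4.

4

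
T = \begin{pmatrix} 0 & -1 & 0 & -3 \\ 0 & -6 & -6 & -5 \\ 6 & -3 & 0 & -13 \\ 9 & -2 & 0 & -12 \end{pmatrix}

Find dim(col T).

Row reduce to echelon form.
Swap R1 ↔ R3
R4 ← R4 − (3/2)·R1: [0, 5/2, 0, 15/2]
R3 ← R3 − (1/6)·R2: [0, 0, 1, -13/6]
R4 ← R4 + (5/12)·R2: [0, 0, -5/2, 65/12]
R4 ← R4 + (5/2)·R3: [0, 0, 0, 0]
Echelon form has 3 nonzero rows, so rank(T) = 3.
The column space has dimension equal to the rank: 3.

3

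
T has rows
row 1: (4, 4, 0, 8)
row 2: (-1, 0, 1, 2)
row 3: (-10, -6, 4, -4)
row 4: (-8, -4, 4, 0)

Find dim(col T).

2

Row reduce to echelon form.
R2 ← R2 + (1/4)·R1: [0, 1, 1, 4]
R3 ← R3 + (5/2)·R1: [0, 4, 4, 16]
R4 ← R4 + (2)·R1: [0, 4, 4, 16]
R3 ← R3 − (4)·R2: [0, 0, 0, 0]
R4 ← R4 − (4)·R2: [0, 0, 0, 0]
Echelon form has 2 nonzero rows, so rank(T) = 2.
The column space has dimension equal to the rank: 2.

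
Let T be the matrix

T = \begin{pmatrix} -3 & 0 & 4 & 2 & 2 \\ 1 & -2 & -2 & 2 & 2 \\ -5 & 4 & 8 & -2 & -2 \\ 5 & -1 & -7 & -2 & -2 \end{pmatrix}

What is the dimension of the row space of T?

Row reduce to echelon form.
R2 ← R2 + (1/3)·R1: [0, -2, -2/3, 8/3, 8/3]
R3 ← R3 − (5/3)·R1: [0, 4, 4/3, -16/3, -16/3]
R4 ← R4 + (5/3)·R1: [0, -1, -1/3, 4/3, 4/3]
R3 ← R3 + (2)·R2: [0, 0, 0, 0, 0]
R4 ← R4 − (1/2)·R2: [0, 0, 0, 0, 0]
Echelon form has 2 nonzero rows, so rank(T) = 2.
The row space has dimension equal to the rank: 2.

2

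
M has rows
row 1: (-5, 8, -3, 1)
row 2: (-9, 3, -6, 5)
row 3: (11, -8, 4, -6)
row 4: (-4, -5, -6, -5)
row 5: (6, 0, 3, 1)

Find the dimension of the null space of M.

0

Row reduce to echelon form.
R2 ← R2 − (9/5)·R1: [0, -57/5, -3/5, 16/5]
R3 ← R3 + (11/5)·R1: [0, 48/5, -13/5, -19/5]
R4 ← R4 − (4/5)·R1: [0, -57/5, -18/5, -29/5]
R5 ← R5 + (6/5)·R1: [0, 48/5, -3/5, 11/5]
R3 ← R3 + (16/19)·R2: [0, 0, -59/19, -21/19]
R4 ← R4 − R2: [0, 0, -3, -9]
R5 ← R5 + (16/19)·R2: [0, 0, -21/19, 93/19]
R4 ← R4 − (57/59)·R3: [0, 0, 0, -468/59]
R5 ← R5 − (21/59)·R3: [0, 0, 0, 312/59]
R5 ← R5 + (2/3)·R4: [0, 0, 0, 0]
4 nonzero rows, so rank(M) = 4.
M has 4 columns; by rank–nullity, nullity = 4 − 4 = 0.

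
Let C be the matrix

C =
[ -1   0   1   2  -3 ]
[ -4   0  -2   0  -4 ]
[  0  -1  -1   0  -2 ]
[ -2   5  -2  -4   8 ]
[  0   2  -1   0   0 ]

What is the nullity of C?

1

Row reduce to echelon form.
R2 ← R2 − (4)·R1: [0, 0, -6, -8, 8]
R4 ← R4 − (2)·R1: [0, 5, -4, -8, 14]
Swap R2 ↔ R3
R4 ← R4 + (5)·R2: [0, 0, -9, -8, 4]
R5 ← R5 + (2)·R2: [0, 0, -3, 0, -4]
R4 ← R4 − (3/2)·R3: [0, 0, 0, 4, -8]
R5 ← R5 − (1/2)·R3: [0, 0, 0, 4, -8]
R5 ← R5 − R4: [0, 0, 0, 0, 0]
4 nonzero rows, so rank(C) = 4.
C has 5 columns; by rank–nullity, nullity = 5 − 4 = 1.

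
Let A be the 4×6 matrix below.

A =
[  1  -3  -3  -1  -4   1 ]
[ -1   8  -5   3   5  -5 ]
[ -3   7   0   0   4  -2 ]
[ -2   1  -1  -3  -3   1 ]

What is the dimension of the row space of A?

Row reduce to echelon form.
R2 ← R2 + R1: [0, 5, -8, 2, 1, -4]
R3 ← R3 + (3)·R1: [0, -2, -9, -3, -8, 1]
R4 ← R4 + (2)·R1: [0, -5, -7, -5, -11, 3]
R3 ← R3 + (2/5)·R2: [0, 0, -61/5, -11/5, -38/5, -3/5]
R4 ← R4 + R2: [0, 0, -15, -3, -10, -1]
R4 ← R4 − (75/61)·R3: [0, 0, 0, -18/61, -40/61, -16/61]
Echelon form has 4 nonzero rows, so rank(A) = 4.
The row space has dimension equal to the rank: 4.

4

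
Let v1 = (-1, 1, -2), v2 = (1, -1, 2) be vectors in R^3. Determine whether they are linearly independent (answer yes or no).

no

Form the matrix with these vectors as rows and row reduce.
R2 ← R2 + R1: [0, 0, 0]
1 nonzero row, so the 2 vectors span a space of dimension 1.
Since 1 < 2, the vectors are linearly dependent.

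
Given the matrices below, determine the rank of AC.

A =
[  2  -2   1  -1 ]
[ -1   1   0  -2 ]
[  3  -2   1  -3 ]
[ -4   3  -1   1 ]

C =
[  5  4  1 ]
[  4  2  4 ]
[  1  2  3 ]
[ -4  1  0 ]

First compute AC:
[[  7,   5,  -3],
 [  7,  -4,   3],
 [ 20,   7,  -2],
 [-13, -11,   5]]
Now row reduce the product.
R2 ← R2 − R1: [0, -9, 6]
R3 ← R3 − (20/7)·R1: [0, -51/7, 46/7]
R4 ← R4 + (13/7)·R1: [0, -12/7, -4/7]
R3 ← R3 − (17/21)·R2: [0, 0, 12/7]
R4 ← R4 − (4/21)·R2: [0, 0, -12/7]
R4 ← R4 + R3: [0, 0, 0]
3 nonzero rows, so rank(AC) = 3.

3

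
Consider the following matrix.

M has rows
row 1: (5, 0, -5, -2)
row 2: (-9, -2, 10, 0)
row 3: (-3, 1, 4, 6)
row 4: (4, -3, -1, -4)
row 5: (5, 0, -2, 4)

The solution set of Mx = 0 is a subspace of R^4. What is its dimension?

Row reduce to echelon form.
R2 ← R2 + (9/5)·R1: [0, -2, 1, -18/5]
R3 ← R3 + (3/5)·R1: [0, 1, 1, 24/5]
R4 ← R4 − (4/5)·R1: [0, -3, 3, -12/5]
R5 ← R5 − R1: [0, 0, 3, 6]
R3 ← R3 + (1/2)·R2: [0, 0, 3/2, 3]
R4 ← R4 − (3/2)·R2: [0, 0, 3/2, 3]
R4 ← R4 − R3: [0, 0, 0, 0]
R5 ← R5 − (2)·R3: [0, 0, 0, 0]
3 nonzero rows, so rank(M) = 3.
M has 4 columns; by rank–nullity, nullity = 4 − 3 = 1.

1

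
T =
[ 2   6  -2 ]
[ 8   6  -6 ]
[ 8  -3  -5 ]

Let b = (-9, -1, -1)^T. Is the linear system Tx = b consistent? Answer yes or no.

no

Row reduce the augmented matrix [T | b].
R2 ← R2 − (4)·R1: [0, -18, 2, 35]
R3 ← R3 − (4)·R1: [0, -27, 3, 35]
R3 ← R3 − (3/2)·R2: [0, 0, 0, -35/2]
The echelon form has 3 nonzero rows; the last pivot sits in the augmented column, so rank(T) = 2 but rank([T|b]) = 3.
Since the ranks differ, the system is inconsistent.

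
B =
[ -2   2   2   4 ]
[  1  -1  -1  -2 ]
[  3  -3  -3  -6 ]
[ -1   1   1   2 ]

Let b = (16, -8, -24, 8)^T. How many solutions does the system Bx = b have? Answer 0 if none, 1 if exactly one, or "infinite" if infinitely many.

Row reduce the augmented matrix [B | b].
R2 ← R2 + (1/2)·R1: [0, 0, 0, 0, 0]
R3 ← R3 + (3/2)·R1: [0, 0, 0, 0, 0]
R4 ← R4 − (1/2)·R1: [0, 0, 0, 0, 0]
The echelon form has 1 nonzero rows, and every pivot lies in the first 4 columns, so rank(B) = rank([B|b]) = 1.
The system is consistent.
rank = 1 < 4 unknowns, so there are infinitely many solutions.

infinite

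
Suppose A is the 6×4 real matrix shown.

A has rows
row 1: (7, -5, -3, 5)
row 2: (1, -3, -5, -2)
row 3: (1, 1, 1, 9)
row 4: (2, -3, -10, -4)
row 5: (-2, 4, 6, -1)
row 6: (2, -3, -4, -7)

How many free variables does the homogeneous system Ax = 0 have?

Row reduce to echelon form.
R2 ← R2 − (1/7)·R1: [0, -16/7, -32/7, -19/7]
R3 ← R3 − (1/7)·R1: [0, 12/7, 10/7, 58/7]
R4 ← R4 − (2/7)·R1: [0, -11/7, -64/7, -38/7]
R5 ← R5 + (2/7)·R1: [0, 18/7, 36/7, 3/7]
R6 ← R6 − (2/7)·R1: [0, -11/7, -22/7, -59/7]
R3 ← R3 + (3/4)·R2: [0, 0, -2, 25/4]
R4 ← R4 − (11/16)·R2: [0, 0, -6, -57/16]
R5 ← R5 + (9/8)·R2: [0, 0, 0, -21/8]
R6 ← R6 − (11/16)·R2: [0, 0, 0, -105/16]
R4 ← R4 − (3)·R3: [0, 0, 0, -357/16]
R5 ← R5 − (2/17)·R4: [0, 0, 0, 0]
R6 ← R6 − (5/17)·R4: [0, 0, 0, 0]
4 nonzero rows, so rank(A) = 4.
A has 4 columns; by rank–nullity, nullity = 4 − 4 = 0.

0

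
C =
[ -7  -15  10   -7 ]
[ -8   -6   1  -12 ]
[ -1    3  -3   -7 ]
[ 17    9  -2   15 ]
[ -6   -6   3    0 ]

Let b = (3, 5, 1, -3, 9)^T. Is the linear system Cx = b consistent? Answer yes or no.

no

Row reduce the augmented matrix [C | b].
R2 ← R2 − (8/7)·R1: [0, 78/7, -73/7, -4, 11/7]
R3 ← R3 − (1/7)·R1: [0, 36/7, -31/7, -6, 4/7]
R4 ← R4 + (17/7)·R1: [0, -192/7, 156/7, -2, 30/7]
R5 ← R5 − (6/7)·R1: [0, 48/7, -39/7, 6, 45/7]
R3 ← R3 − (6/13)·R2: [0, 0, 5/13, -54/13, -2/13]
R4 ← R4 + (32/13)·R2: [0, 0, -44/13, -154/13, 106/13]
R5 ← R5 − (8/13)·R2: [0, 0, 11/13, 110/13, 71/13]
R4 ← R4 + (44/5)·R3: [0, 0, 0, -242/5, 34/5]
R5 ← R5 − (11/5)·R3: [0, 0, 0, 88/5, 29/5]
R5 ← R5 + (4/11)·R4: [0, 0, 0, 0, 91/11]
The echelon form has 5 nonzero rows; the last pivot sits in the augmented column, so rank(C) = 4 but rank([C|b]) = 5.
Since the ranks differ, the system is inconsistent.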